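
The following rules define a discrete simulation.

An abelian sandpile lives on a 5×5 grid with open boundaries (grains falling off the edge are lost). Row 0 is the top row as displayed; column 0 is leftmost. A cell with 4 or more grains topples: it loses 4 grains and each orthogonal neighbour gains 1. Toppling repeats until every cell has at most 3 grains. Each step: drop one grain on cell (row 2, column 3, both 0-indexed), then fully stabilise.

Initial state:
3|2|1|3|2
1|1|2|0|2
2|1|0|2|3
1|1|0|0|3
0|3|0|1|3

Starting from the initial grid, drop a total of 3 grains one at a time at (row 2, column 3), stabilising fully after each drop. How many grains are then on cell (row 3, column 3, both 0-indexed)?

step 0: 3|2|1|3|2
1|1|2|0|2
2|1|0|2|3
1|1|0|0|3
0|3|0|1|3
step 1: 3|2|1|3|2
1|1|2|0|2
2|1|0|3|3
1|1|0|0|3
0|3|0|1|3
step 2: 3|2|1|3|2
1|1|2|1|3
2|1|1|1|1
1|1|0|2|1
0|3|0|2|0
step 3: 3|2|1|3|2
1|1|2|1|3
2|1|1|2|1
1|1|0|2|1
0|3|0|2|0

2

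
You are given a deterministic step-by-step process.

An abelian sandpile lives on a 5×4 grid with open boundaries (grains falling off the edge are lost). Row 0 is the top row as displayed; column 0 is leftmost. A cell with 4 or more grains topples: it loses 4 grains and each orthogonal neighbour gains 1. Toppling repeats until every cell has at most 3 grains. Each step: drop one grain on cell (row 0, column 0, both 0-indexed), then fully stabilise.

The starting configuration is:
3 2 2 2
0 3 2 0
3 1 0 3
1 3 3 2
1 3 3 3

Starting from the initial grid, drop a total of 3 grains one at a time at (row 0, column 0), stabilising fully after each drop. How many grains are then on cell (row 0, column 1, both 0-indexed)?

3

0) 3 2 2 2
0 3 2 0
3 1 0 3
1 3 3 2
1 3 3 3
1) 0 3 2 2
1 3 2 0
3 1 0 3
1 3 3 2
1 3 3 3
2) 1 3 2 2
1 3 2 0
3 1 0 3
1 3 3 2
1 3 3 3
3) 2 3 2 2
1 3 2 0
3 1 0 3
1 3 3 2
1 3 3 3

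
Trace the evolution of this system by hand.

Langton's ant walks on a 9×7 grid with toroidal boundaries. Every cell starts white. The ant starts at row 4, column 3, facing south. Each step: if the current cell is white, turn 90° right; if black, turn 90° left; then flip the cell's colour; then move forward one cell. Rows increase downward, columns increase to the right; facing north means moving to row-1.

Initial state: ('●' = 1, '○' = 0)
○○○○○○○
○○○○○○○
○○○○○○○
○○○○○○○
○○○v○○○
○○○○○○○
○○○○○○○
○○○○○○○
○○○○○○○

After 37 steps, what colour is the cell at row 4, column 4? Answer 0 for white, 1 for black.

0

[0] ○○○○○○○
○○○○○○○
○○○○○○○
○○○○○○○
○○○v○○○
○○○○○○○
○○○○○○○
○○○○○○○
○○○○○○○
[1] ○○○○○○○
○○○○○○○
○○○○○○○
○○○○○○○
○○<●○○○
○○○○○○○
○○○○○○○
○○○○○○○
○○○○○○○
[2] ○○○○○○○
○○○○○○○
○○○○○○○
○○^○○○○
○○●●○○○
○○○○○○○
○○○○○○○
○○○○○○○
○○○○○○○
[3] ○○○○○○○
○○○○○○○
○○○○○○○
○○●>○○○
○○●●○○○
○○○○○○○
○○○○○○○
○○○○○○○
○○○○○○○
[4] ○○○○○○○
○○○○○○○
○○○○○○○
○○●●○○○
○○●v○○○
○○○○○○○
○○○○○○○
○○○○○○○
○○○○○○○
[5] ○○○○○○○
○○○○○○○
○○○○○○○
○○●●○○○
○○●○>○○
○○○○○○○
○○○○○○○
○○○○○○○
○○○○○○○
[6] ○○○○○○○
○○○○○○○
○○○○○○○
○○●●○○○
○○●○●○○
○○○○v○○
○○○○○○○
○○○○○○○
○○○○○○○
[7] ○○○○○○○
○○○○○○○
○○○○○○○
○○●●○○○
○○●○●○○
○○○<●○○
○○○○○○○
○○○○○○○
○○○○○○○
[8] ○○○○○○○
○○○○○○○
○○○○○○○
○○●●○○○
○○●^●○○
○○○●●○○
○○○○○○○
○○○○○○○
○○○○○○○
[9] ○○○○○○○
○○○○○○○
○○○○○○○
○○●●○○○
○○●●>○○
○○○●●○○
○○○○○○○
○○○○○○○
○○○○○○○
[10] ○○○○○○○
○○○○○○○
○○○○○○○
○○●●^○○
○○●●○○○
○○○●●○○
○○○○○○○
○○○○○○○
○○○○○○○
[11] ○○○○○○○
○○○○○○○
○○○○○○○
○○●●●>○
○○●●○○○
○○○●●○○
○○○○○○○
○○○○○○○
○○○○○○○
[12] ○○○○○○○
○○○○○○○
○○○○○○○
○○●●●●○
○○●●○v○
○○○●●○○
○○○○○○○
○○○○○○○
○○○○○○○
[13] ○○○○○○○
○○○○○○○
○○○○○○○
○○●●●●○
○○●●<●○
○○○●●○○
○○○○○○○
○○○○○○○
○○○○○○○
[14] ○○○○○○○
○○○○○○○
○○○○○○○
○○●●^●○
○○●●●●○
○○○●●○○
○○○○○○○
○○○○○○○
○○○○○○○
[15] ○○○○○○○
○○○○○○○
○○○○○○○
○○●<○●○
○○●●●●○
○○○●●○○
○○○○○○○
○○○○○○○
○○○○○○○
[16] ○○○○○○○
○○○○○○○
○○○○○○○
○○●○○●○
○○●v●●○
○○○●●○○
○○○○○○○
○○○○○○○
○○○○○○○
[17] ○○○○○○○
○○○○○○○
○○○○○○○
○○●○○●○
○○●○>●○
○○○●●○○
○○○○○○○
○○○○○○○
○○○○○○○
[18] ○○○○○○○
○○○○○○○
○○○○○○○
○○●○^●○
○○●○○●○
○○○●●○○
○○○○○○○
○○○○○○○
○○○○○○○
[19] ○○○○○○○
○○○○○○○
○○○○○○○
○○●○●>○
○○●○○●○
○○○●●○○
○○○○○○○
○○○○○○○
○○○○○○○
[20] ○○○○○○○
○○○○○○○
○○○○○^○
○○●○●○○
○○●○○●○
○○○●●○○
○○○○○○○
○○○○○○○
○○○○○○○
[21] ○○○○○○○
○○○○○○○
○○○○○●>
○○●○●○○
○○●○○●○
○○○●●○○
○○○○○○○
○○○○○○○
○○○○○○○
[22] ○○○○○○○
○○○○○○○
○○○○○●●
○○●○●○v
○○●○○●○
○○○●●○○
○○○○○○○
○○○○○○○
○○○○○○○
[23] ○○○○○○○
○○○○○○○
○○○○○●●
○○●○●<●
○○●○○●○
○○○●●○○
○○○○○○○
○○○○○○○
○○○○○○○
[24] ○○○○○○○
○○○○○○○
○○○○○^●
○○●○●●●
○○●○○●○
○○○●●○○
○○○○○○○
○○○○○○○
○○○○○○○
[25] ○○○○○○○
○○○○○○○
○○○○<○●
○○●○●●●
○○●○○●○
○○○●●○○
○○○○○○○
○○○○○○○
○○○○○○○
[26] ○○○○○○○
○○○○^○○
○○○○●○●
○○●○●●●
○○●○○●○
○○○●●○○
○○○○○○○
○○○○○○○
○○○○○○○
[27] ○○○○○○○
○○○○●>○
○○○○●○●
○○●○●●●
○○●○○●○
○○○●●○○
○○○○○○○
○○○○○○○
○○○○○○○
[28] ○○○○○○○
○○○○●●○
○○○○●v●
○○●○●●●
○○●○○●○
○○○●●○○
○○○○○○○
○○○○○○○
○○○○○○○
[29] ○○○○○○○
○○○○●●○
○○○○<●●
○○●○●●●
○○●○○●○
○○○●●○○
○○○○○○○
○○○○○○○
○○○○○○○
[30] ○○○○○○○
○○○○●●○
○○○○○●●
○○●○v●●
○○●○○●○
○○○●●○○
○○○○○○○
○○○○○○○
○○○○○○○
[31] ○○○○○○○
○○○○●●○
○○○○○●●
○○●○○>●
○○●○○●○
○○○●●○○
○○○○○○○
○○○○○○○
○○○○○○○
[32] ○○○○○○○
○○○○●●○
○○○○○^●
○○●○○○●
○○●○○●○
○○○●●○○
○○○○○○○
○○○○○○○
○○○○○○○
[33] ○○○○○○○
○○○○●●○
○○○○<○●
○○●○○○●
○○●○○●○
○○○●●○○
○○○○○○○
○○○○○○○
○○○○○○○
[34] ○○○○○○○
○○○○^●○
○○○○●○●
○○●○○○●
○○●○○●○
○○○●●○○
○○○○○○○
○○○○○○○
○○○○○○○
[35] ○○○○○○○
○○○<○●○
○○○○●○●
○○●○○○●
○○●○○●○
○○○●●○○
○○○○○○○
○○○○○○○
○○○○○○○
[36] ○○○^○○○
○○○●○●○
○○○○●○●
○○●○○○●
○○●○○●○
○○○●●○○
○○○○○○○
○○○○○○○
○○○○○○○
[37] ○○○●>○○
○○○●○●○
○○○○●○●
○○●○○○●
○○●○○●○
○○○●●○○
○○○○○○○
○○○○○○○
○○○○○○○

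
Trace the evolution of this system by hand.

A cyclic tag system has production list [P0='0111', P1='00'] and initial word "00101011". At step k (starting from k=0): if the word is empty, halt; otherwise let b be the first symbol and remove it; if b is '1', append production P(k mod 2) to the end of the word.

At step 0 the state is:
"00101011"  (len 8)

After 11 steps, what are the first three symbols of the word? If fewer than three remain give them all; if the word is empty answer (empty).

101

[0] "00101011"  (len 8)
[1] "0101011"  (len 7)
[2] "101011"  (len 6)
[3] "010110111"  (len 9)
[4] "10110111"  (len 8)
[5] "01101110111"  (len 11)
[6] "1101110111"  (len 10)
[7] "1011101110111"  (len 13)
[8] "01110111011100"  (len 14)
[9] "1110111011100"  (len 13)
[10] "11011101110000"  (len 14)
[11] "10111011100000111"  (len 17)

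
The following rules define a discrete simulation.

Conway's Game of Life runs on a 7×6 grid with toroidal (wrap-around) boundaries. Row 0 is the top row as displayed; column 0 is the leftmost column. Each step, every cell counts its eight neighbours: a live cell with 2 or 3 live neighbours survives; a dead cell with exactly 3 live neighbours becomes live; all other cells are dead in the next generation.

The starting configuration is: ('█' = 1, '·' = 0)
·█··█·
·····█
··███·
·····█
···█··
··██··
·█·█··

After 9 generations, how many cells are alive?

k=0  ·█··█·
·····█
··███·
·····█
···█··
··██··
·█·█··
k=1  █·█·█·
··█··█
···███
··█···
··███·
···██·
·█·██·
k=2  █·█·█·
███···
··████
··█··█
··█·█·
·····█
·█····
k=3  █·██·█
█·····
····██
·██··█
···███
······
██···█
k=4  ··█·█·
██·█··
·█··██
··█···
█·████
······
·██·██
k=5  ····█·
██·█··
·█·███
··█···
·█████
······
·██·██
k=6  ····█·
██·█··
·█·███
······
·████·
······
···███
k=7  █·█···
██·█··
·█·███
██···█
··██··
·····█
···███
k=8  █·█···
···█··
···█··
·█···█
·██·██
··█··█
█··███
k=9  ███···
··██··
··█·█·
·█·█·█
·█████
··█···
█·███·

20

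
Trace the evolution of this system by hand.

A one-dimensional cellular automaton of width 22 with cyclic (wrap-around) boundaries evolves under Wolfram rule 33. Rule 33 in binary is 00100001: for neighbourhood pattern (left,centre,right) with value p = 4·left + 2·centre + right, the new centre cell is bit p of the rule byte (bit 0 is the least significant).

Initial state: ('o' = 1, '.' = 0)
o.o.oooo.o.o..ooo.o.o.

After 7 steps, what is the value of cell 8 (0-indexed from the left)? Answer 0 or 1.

step 0: o.o.oooo.o.o..ooo.o.o.
step 1: .o.o....o.o......o.o.o
step 2: o.o..oo..o..oooo..o.o.
step 3: .o.................o.o
step 4: o..ooooooooooooooo..o.
step 5: .....................o
step 6: .ooooooooooooooooooo..
step 7: .....................o

0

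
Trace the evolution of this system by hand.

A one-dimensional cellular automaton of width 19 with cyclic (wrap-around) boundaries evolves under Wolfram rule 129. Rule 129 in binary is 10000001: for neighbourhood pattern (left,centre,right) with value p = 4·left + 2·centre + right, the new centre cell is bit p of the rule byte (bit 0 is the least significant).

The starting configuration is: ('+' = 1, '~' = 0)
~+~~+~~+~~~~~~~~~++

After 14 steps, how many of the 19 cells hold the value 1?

[0] ~+~~+~~+~~~~~~~~~++
[1] ~~~~~~~~~+++++++~~~
[2] ++++++++~~+++++~~++
[3] +++++++~~~~+++~~~~+
[4] ++++++~~++~~+~~++~~
[5] ~++++~~~~~~~~~~~~~~
[6] ~~++~~+++++++++++++
[7] ~~~~~~~+++++++++++~
[8] ++++++~~+++++++++~~
[9] ~++++~~~~+++++++~~~
[10] ~~++~~++~~+++++~~++
[11] ~~~~~~~~~~~+++~~~~~
[12] ++++++++++~~+~~++++
[13] +++++++++~~~~~~~+++
[14] ++++++++~~+++++~~++

15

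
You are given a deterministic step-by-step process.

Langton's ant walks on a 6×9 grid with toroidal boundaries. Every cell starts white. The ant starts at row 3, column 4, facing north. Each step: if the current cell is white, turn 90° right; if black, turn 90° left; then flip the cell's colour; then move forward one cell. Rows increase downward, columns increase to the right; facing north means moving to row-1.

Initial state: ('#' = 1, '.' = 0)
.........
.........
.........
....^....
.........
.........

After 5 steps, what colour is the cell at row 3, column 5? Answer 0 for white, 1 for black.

1

[0] .........
.........
.........
....^....
.........
.........
[1] .........
.........
.........
....#>...
.........
.........
[2] .........
.........
.........
....##...
.....v...
.........
[3] .........
.........
.........
....##...
....<#...
.........
[4] .........
.........
.........
....^#...
....##...
.........
[5] .........
.........
.........
...<.#...
....##...
.........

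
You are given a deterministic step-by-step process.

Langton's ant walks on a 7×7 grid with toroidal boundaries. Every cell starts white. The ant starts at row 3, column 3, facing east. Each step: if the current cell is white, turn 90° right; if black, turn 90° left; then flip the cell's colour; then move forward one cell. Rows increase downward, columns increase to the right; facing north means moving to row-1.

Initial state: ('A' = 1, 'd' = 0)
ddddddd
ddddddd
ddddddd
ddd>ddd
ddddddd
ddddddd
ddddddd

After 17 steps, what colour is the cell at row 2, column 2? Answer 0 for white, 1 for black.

0

step 0: ddddddd
ddddddd
ddddddd
ddd>ddd
ddddddd
ddddddd
ddddddd
step 1: ddddddd
ddddddd
ddddddd
dddAddd
dddvddd
ddddddd
ddddddd
step 2: ddddddd
ddddddd
ddddddd
dddAddd
dd<Addd
ddddddd
ddddddd
step 3: ddddddd
ddddddd
ddddddd
dd^Addd
ddAAddd
ddddddd
ddddddd
step 4: ddddddd
ddddddd
ddddddd
ddA>ddd
ddAAddd
ddddddd
ddddddd
step 5: ddddddd
ddddddd
ddd^ddd
ddAdddd
ddAAddd
ddddddd
ddddddd
step 6: ddddddd
ddddddd
dddA>dd
ddAdddd
ddAAddd
ddddddd
ddddddd
step 7: ddddddd
ddddddd
dddAAdd
ddAdvdd
ddAAddd
ddddddd
ddddddd
step 8: ddddddd
ddddddd
dddAAdd
ddA<Add
ddAAddd
ddddddd
ddddddd
step 9: ddddddd
ddddddd
ddd^Add
ddAAAdd
ddAAddd
ddddddd
ddddddd
step 10: ddddddd
ddddddd
dd<dAdd
ddAAAdd
ddAAddd
ddddddd
ddddddd
step 11: ddddddd
dd^dddd
ddAdAdd
ddAAAdd
ddAAddd
ddddddd
ddddddd
step 12: ddddddd
ddA>ddd
ddAdAdd
ddAAAdd
ddAAddd
ddddddd
ddddddd
step 13: ddddddd
ddAAddd
ddAvAdd
ddAAAdd
ddAAddd
ddddddd
ddddddd
step 14: ddddddd
ddAAddd
dd<AAdd
ddAAAdd
ddAAddd
ddddddd
ddddddd
step 15: ddddddd
ddAAddd
dddAAdd
ddvAAdd
ddAAddd
ddddddd
ddddddd
step 16: ddddddd
ddAAddd
dddAAdd
ddd>Add
ddAAddd
ddddddd
ddddddd
step 17: ddddddd
ddAAddd
ddd^Add
ddddAdd
ddAAddd
ddddddd
ddddddd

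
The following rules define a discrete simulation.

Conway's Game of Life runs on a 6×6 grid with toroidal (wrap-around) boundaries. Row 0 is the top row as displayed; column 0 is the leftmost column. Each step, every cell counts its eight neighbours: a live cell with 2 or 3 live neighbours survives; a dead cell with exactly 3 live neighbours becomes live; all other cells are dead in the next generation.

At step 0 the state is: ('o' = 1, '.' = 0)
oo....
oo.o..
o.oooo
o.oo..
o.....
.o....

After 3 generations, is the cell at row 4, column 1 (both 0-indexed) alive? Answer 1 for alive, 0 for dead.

gen 0: oo....
oo.o..
o.oooo
o.oo..
o.....
.o....
gen 1: ......
...o..
......
o.o...
o.o...
.o....
gen 2: ......
......
......
......
o.o...
.o....
gen 3: ......
......
......
......
.o....
.o....

1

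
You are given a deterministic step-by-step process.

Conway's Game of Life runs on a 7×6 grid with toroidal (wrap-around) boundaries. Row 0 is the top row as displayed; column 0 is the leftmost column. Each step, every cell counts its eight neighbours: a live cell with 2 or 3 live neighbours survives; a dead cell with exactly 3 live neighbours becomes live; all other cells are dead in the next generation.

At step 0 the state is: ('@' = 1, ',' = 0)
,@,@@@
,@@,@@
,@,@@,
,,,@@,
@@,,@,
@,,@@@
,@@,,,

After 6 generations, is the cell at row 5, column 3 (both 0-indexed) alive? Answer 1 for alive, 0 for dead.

0

[0] ,@,@@@
,@@,@@
,@,@@,
,,,@@,
@@,,@,
@,,@@@
,@@,,,
[1] ,,,,,@
,@,,,,
@@,,,,
@@,,,,
@@@,,,
,,,@@,
,@,,,,
[2] @,,,,,
,@,,,,
,,@,,,
,,,,,@
@,@@,@
@,,@,,
,,,,@,
[3] ,,,,,,
,@,,,,
,,,,,,
@@@@@@
@@@@,@
@@@@,,
,,,,,@
[4] ,,,,,,
,,,,,,
,,,@@@
,,,,,,
,,,,,,
,,,@,,
@@@,,,
[5] ,@,,,,
,,,,@,
,,,,@,
,,,,@,
,,,,,,
,@@,,,
,@@,,,
[6] ,@@,,,
,,,,,,
,,,@@@
,,,,,,
,,,,,,
,@@,,,
@,,,,,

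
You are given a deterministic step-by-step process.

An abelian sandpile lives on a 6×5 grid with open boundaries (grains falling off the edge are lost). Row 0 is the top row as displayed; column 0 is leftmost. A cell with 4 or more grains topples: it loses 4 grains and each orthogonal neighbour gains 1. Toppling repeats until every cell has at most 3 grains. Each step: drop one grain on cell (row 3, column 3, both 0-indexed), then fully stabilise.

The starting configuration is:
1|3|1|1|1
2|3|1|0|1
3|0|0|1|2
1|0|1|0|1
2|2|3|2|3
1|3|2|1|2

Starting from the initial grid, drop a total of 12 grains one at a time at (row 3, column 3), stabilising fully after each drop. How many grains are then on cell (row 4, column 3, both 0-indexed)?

[0] 1|3|1|1|1
2|3|1|0|1
3|0|0|1|2
1|0|1|0|1
2|2|3|2|3
1|3|2|1|2
[1] 1|3|1|1|1
2|3|1|0|1
3|0|0|1|2
1|0|1|1|1
2|2|3|2|3
1|3|2|1|2
[2] 1|3|1|1|1
2|3|1|0|1
3|0|0|1|2
1|0|1|2|1
2|2|3|2|3
1|3|2|1|2
[3] 1|3|1|1|1
2|3|1|0|1
3|0|0|1|2
1|0|1|3|1
2|2|3|2|3
1|3|2|1|2
[4] 1|3|1|1|1
2|3|1|0|1
3|0|0|2|2
1|0|2|0|2
2|2|3|3|3
1|3|2|1|2
[5] 1|3|1|1|1
2|3|1|0|1
3|0|0|2|2
1|0|2|1|2
2|2|3|3|3
1|3|2|1|2
[6] 1|3|1|1|1
2|3|1|0|1
3|0|0|2|2
1|0|2|2|2
2|2|3|3|3
1|3|2|1|2
[7] 1|3|1|1|1
2|3|1|0|1
3|0|0|2|2
1|0|2|3|2
2|2|3|3|3
1|3|2|1|2
[8] 1|3|1|1|1
2|3|1|0|1
3|0|1|3|3
1|1|0|3|0
2|3|1|2|1
1|3|3|2|3
[9] 1|3|1|1|1
2|3|1|1|2
3|0|2|1|0
1|1|1|1|2
2|3|1|3|1
1|3|3|2|3
[10] 1|3|1|1|1
2|3|1|1|2
3|0|2|1|0
1|1|1|2|2
2|3|1|3|1
1|3|3|2|3
[11] 1|3|1|1|1
2|3|1|1|2
3|0|2|1|0
1|1|1|3|2
2|3|1|3|1
1|3|3|2|3
[12] 1|3|1|1|1
2|3|1|1|2
3|0|2|2|0
1|1|2|1|3
2|3|2|0|2
1|3|3|3|3

0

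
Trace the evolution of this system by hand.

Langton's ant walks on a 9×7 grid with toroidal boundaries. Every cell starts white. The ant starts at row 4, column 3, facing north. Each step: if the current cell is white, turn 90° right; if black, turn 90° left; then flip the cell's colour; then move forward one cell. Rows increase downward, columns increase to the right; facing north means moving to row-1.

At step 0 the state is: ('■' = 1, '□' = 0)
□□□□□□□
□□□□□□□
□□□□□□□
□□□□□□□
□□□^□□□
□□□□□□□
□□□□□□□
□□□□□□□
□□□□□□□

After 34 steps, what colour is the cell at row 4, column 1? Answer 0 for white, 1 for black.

t=0: □□□□□□□
□□□□□□□
□□□□□□□
□□□□□□□
□□□^□□□
□□□□□□□
□□□□□□□
□□□□□□□
□□□□□□□
t=1: □□□□□□□
□□□□□□□
□□□□□□□
□□□□□□□
□□□■>□□
□□□□□□□
□□□□□□□
□□□□□□□
□□□□□□□
t=2: □□□□□□□
□□□□□□□
□□□□□□□
□□□□□□□
□□□■■□□
□□□□v□□
□□□□□□□
□□□□□□□
□□□□□□□
t=3: □□□□□□□
□□□□□□□
□□□□□□□
□□□□□□□
□□□■■□□
□□□<■□□
□□□□□□□
□□□□□□□
□□□□□□□
t=4: □□□□□□□
□□□□□□□
□□□□□□□
□□□□□□□
□□□^■□□
□□□■■□□
□□□□□□□
□□□□□□□
□□□□□□□
t=5: □□□□□□□
□□□□□□□
□□□□□□□
□□□□□□□
□□<□■□□
□□□■■□□
□□□□□□□
□□□□□□□
□□□□□□□
t=6: □□□□□□□
□□□□□□□
□□□□□□□
□□^□□□□
□□■□■□□
□□□■■□□
□□□□□□□
□□□□□□□
□□□□□□□
t=7: □□□□□□□
□□□□□□□
□□□□□□□
□□■>□□□
□□■□■□□
□□□■■□□
□□□□□□□
□□□□□□□
□□□□□□□
t=8: □□□□□□□
□□□□□□□
□□□□□□□
□□■■□□□
□□■v■□□
□□□■■□□
□□□□□□□
□□□□□□□
□□□□□□□
t=9: □□□□□□□
□□□□□□□
□□□□□□□
□□■■□□□
□□<■■□□
□□□■■□□
□□□□□□□
□□□□□□□
□□□□□□□
t=10: □□□□□□□
□□□□□□□
□□□□□□□
□□■■□□□
□□□■■□□
□□v■■□□
□□□□□□□
□□□□□□□
□□□□□□□
t=11: □□□□□□□
□□□□□□□
□□□□□□□
□□■■□□□
□□□■■□□
□<■■■□□
□□□□□□□
□□□□□□□
□□□□□□□
t=12: □□□□□□□
□□□□□□□
□□□□□□□
□□■■□□□
□^□■■□□
□■■■■□□
□□□□□□□
□□□□□□□
□□□□□□□
t=13: □□□□□□□
□□□□□□□
□□□□□□□
□□■■□□□
□■>■■□□
□■■■■□□
□□□□□□□
□□□□□□□
□□□□□□□
t=14: □□□□□□□
□□□□□□□
□□□□□□□
□□■■□□□
□■■■■□□
□■v■■□□
□□□□□□□
□□□□□□□
□□□□□□□
t=15: □□□□□□□
□□□□□□□
□□□□□□□
□□■■□□□
□■■■■□□
□■□>■□□
□□□□□□□
□□□□□□□
□□□□□□□
t=16: □□□□□□□
□□□□□□□
□□□□□□□
□□■■□□□
□■■^■□□
□■□□■□□
□□□□□□□
□□□□□□□
□□□□□□□
t=17: □□□□□□□
□□□□□□□
□□□□□□□
□□■■□□□
□■<□■□□
□■□□■□□
□□□□□□□
□□□□□□□
□□□□□□□
t=18: □□□□□□□
□□□□□□□
□□□□□□□
□□■■□□□
□■□□■□□
□■v□■□□
□□□□□□□
□□□□□□□
□□□□□□□
t=19: □□□□□□□
□□□□□□□
□□□□□□□
□□■■□□□
□■□□■□□
□<■□■□□
□□□□□□□
□□□□□□□
□□□□□□□
t=20: □□□□□□□
□□□□□□□
□□□□□□□
□□■■□□□
□■□□■□□
□□■□■□□
□v□□□□□
□□□□□□□
□□□□□□□
t=21: □□□□□□□
□□□□□□□
□□□□□□□
□□■■□□□
□■□□■□□
□□■□■□□
<■□□□□□
□□□□□□□
□□□□□□□
t=22: □□□□□□□
□□□□□□□
□□□□□□□
□□■■□□□
□■□□■□□
^□■□■□□
■■□□□□□
□□□□□□□
□□□□□□□
t=23: □□□□□□□
□□□□□□□
□□□□□□□
□□■■□□□
□■□□■□□
■>■□■□□
■■□□□□□
□□□□□□□
□□□□□□□
t=24: □□□□□□□
□□□□□□□
□□□□□□□
□□■■□□□
□■□□■□□
■■■□■□□
■v□□□□□
□□□□□□□
□□□□□□□
t=25: □□□□□□□
□□□□□□□
□□□□□□□
□□■■□□□
□■□□■□□
■■■□■□□
■□>□□□□
□□□□□□□
□□□□□□□
t=26: □□□□□□□
□□□□□□□
□□□□□□□
□□■■□□□
□■□□■□□
■■■□■□□
■□■□□□□
□□v□□□□
□□□□□□□
t=27: □□□□□□□
□□□□□□□
□□□□□□□
□□■■□□□
□■□□■□□
■■■□■□□
■□■□□□□
□<■□□□□
□□□□□□□
t=28: □□□□□□□
□□□□□□□
□□□□□□□
□□■■□□□
□■□□■□□
■■■□■□□
■^■□□□□
□■■□□□□
□□□□□□□
t=29: □□□□□□□
□□□□□□□
□□□□□□□
□□■■□□□
□■□□■□□
■■■□■□□
■■>□□□□
□■■□□□□
□□□□□□□
t=30: □□□□□□□
□□□□□□□
□□□□□□□
□□■■□□□
□■□□■□□
■■^□■□□
■■□□□□□
□■■□□□□
□□□□□□□
t=31: □□□□□□□
□□□□□□□
□□□□□□□
□□■■□□□
□■□□■□□
■<□□■□□
■■□□□□□
□■■□□□□
□□□□□□□
t=32: □□□□□□□
□□□□□□□
□□□□□□□
□□■■□□□
□■□□■□□
■□□□■□□
■v□□□□□
□■■□□□□
□□□□□□□
t=33: □□□□□□□
□□□□□□□
□□□□□□□
□□■■□□□
□■□□■□□
■□□□■□□
■□>□□□□
□■■□□□□
□□□□□□□
t=34: □□□□□□□
□□□□□□□
□□□□□□□
□□■■□□□
□■□□■□□
■□□□■□□
■□■□□□□
□■v□□□□
□□□□□□□

1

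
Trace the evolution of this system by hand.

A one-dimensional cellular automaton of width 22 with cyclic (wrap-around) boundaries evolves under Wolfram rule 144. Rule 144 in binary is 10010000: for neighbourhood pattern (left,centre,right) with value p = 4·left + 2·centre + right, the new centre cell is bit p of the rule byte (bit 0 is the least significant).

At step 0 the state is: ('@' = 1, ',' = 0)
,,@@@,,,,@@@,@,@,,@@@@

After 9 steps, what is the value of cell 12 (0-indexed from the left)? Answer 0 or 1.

0

[0] ,,@@@,,,,@@@,@,@,,@@@@
[1] @,,@,@,,,,@,,,,,@,,@@,
[2] ,@,,,,@,,,,@,,,,,@,,,,
[3] ,,@,,,,@,,,,@,,,,,@,,,
[4] ,,,@,,,,@,,,,@,,,,,@,,
[5] ,,,,@,,,,@,,,,@,,,,,@,
[6] ,,,,,@,,,,@,,,,@,,,,,@
[7] @,,,,,@,,,,@,,,,@,,,,,
[8] ,@,,,,,@,,,,@,,,,@,,,,
[9] ,,@,,,,,@,,,,@,,,,@,,,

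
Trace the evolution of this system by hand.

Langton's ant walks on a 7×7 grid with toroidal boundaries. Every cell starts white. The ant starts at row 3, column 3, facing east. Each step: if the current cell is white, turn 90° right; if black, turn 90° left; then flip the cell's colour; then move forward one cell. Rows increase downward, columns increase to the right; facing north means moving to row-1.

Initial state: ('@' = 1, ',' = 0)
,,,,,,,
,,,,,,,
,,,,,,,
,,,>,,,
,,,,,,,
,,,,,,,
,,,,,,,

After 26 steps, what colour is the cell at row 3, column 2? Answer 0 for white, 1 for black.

k=0  ,,,,,,,
,,,,,,,
,,,,,,,
,,,>,,,
,,,,,,,
,,,,,,,
,,,,,,,
k=1  ,,,,,,,
,,,,,,,
,,,,,,,
,,,@,,,
,,,v,,,
,,,,,,,
,,,,,,,
k=2  ,,,,,,,
,,,,,,,
,,,,,,,
,,,@,,,
,,<@,,,
,,,,,,,
,,,,,,,
k=3  ,,,,,,,
,,,,,,,
,,,,,,,
,,^@,,,
,,@@,,,
,,,,,,,
,,,,,,,
k=4  ,,,,,,,
,,,,,,,
,,,,,,,
,,@>,,,
,,@@,,,
,,,,,,,
,,,,,,,
k=5  ,,,,,,,
,,,,,,,
,,,^,,,
,,@,,,,
,,@@,,,
,,,,,,,
,,,,,,,
k=6  ,,,,,,,
,,,,,,,
,,,@>,,
,,@,,,,
,,@@,,,
,,,,,,,
,,,,,,,
k=7  ,,,,,,,
,,,,,,,
,,,@@,,
,,@,v,,
,,@@,,,
,,,,,,,
,,,,,,,
k=8  ,,,,,,,
,,,,,,,
,,,@@,,
,,@<@,,
,,@@,,,
,,,,,,,
,,,,,,,
k=9  ,,,,,,,
,,,,,,,
,,,^@,,
,,@@@,,
,,@@,,,
,,,,,,,
,,,,,,,
k=10  ,,,,,,,
,,,,,,,
,,<,@,,
,,@@@,,
,,@@,,,
,,,,,,,
,,,,,,,
k=11  ,,,,,,,
,,^,,,,
,,@,@,,
,,@@@,,
,,@@,,,
,,,,,,,
,,,,,,,
k=12  ,,,,,,,
,,@>,,,
,,@,@,,
,,@@@,,
,,@@,,,
,,,,,,,
,,,,,,,
k=13  ,,,,,,,
,,@@,,,
,,@v@,,
,,@@@,,
,,@@,,,
,,,,,,,
,,,,,,,
k=14  ,,,,,,,
,,@@,,,
,,<@@,,
,,@@@,,
,,@@,,,
,,,,,,,
,,,,,,,
k=15  ,,,,,,,
,,@@,,,
,,,@@,,
,,v@@,,
,,@@,,,
,,,,,,,
,,,,,,,
k=16  ,,,,,,,
,,@@,,,
,,,@@,,
,,,>@,,
,,@@,,,
,,,,,,,
,,,,,,,
k=17  ,,,,,,,
,,@@,,,
,,,^@,,
,,,,@,,
,,@@,,,
,,,,,,,
,,,,,,,
k=18  ,,,,,,,
,,@@,,,
,,<,@,,
,,,,@,,
,,@@,,,
,,,,,,,
,,,,,,,
k=19  ,,,,,,,
,,^@,,,
,,@,@,,
,,,,@,,
,,@@,,,
,,,,,,,
,,,,,,,
k=20  ,,,,,,,
,<,@,,,
,,@,@,,
,,,,@,,
,,@@,,,
,,,,,,,
,,,,,,,
k=21  ,^,,,,,
,@,@,,,
,,@,@,,
,,,,@,,
,,@@,,,
,,,,,,,
,,,,,,,
k=22  ,@>,,,,
,@,@,,,
,,@,@,,
,,,,@,,
,,@@,,,
,,,,,,,
,,,,,,,
k=23  ,@@,,,,
,@v@,,,
,,@,@,,
,,,,@,,
,,@@,,,
,,,,,,,
,,,,,,,
k=24  ,@@,,,,
,<@@,,,
,,@,@,,
,,,,@,,
,,@@,,,
,,,,,,,
,,,,,,,
k=25  ,@@,,,,
,,@@,,,
,v@,@,,
,,,,@,,
,,@@,,,
,,,,,,,
,,,,,,,
k=26  ,@@,,,,
,,@@,,,
<@@,@,,
,,,,@,,
,,@@,,,
,,,,,,,
,,,,,,,

0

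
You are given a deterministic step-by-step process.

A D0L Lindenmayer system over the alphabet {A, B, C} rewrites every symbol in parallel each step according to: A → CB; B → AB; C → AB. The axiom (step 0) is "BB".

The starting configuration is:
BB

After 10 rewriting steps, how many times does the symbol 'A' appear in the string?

0) BB
1) ABAB
2) CBABCBAB
3) ABABCBABABABCBAB
4) CBABCBABABABCBABCBABCBABABABCBAB
5) ABABCBABABABCBABCBABCBABABABCBABABABCBABABABCBABCBABCBABABABCBAB
6) CBABCBABABABCBABCBABCBABABABCBABABABCBABABABCBABCBABCBABAB…ABABABCBABCBABCBABABABCBABABABCBABABABCBABCBABCBABABABCBAB  (len 128)
7) ABABCBABABABCBABCBABCBABABABCBABABABCBABABABCBABCBABCBABAB…ABABABCBABCBABCBABABABCBABABABCBABABABCBABCBABCBABABABCBAB  (len 256)
8) CBABCBABABABCBABCBABCBABABABCBABABABCBABABABCBABCBABCBABAB…ABABABCBABCBABCBABABABCBABABABCBABABABCBABCBABCBABABABCBAB  (len 512)
9) ABABCBABABABCBABCBABCBABABABCBABABABCBABABABCBABCBABCBABAB…ABABABCBABCBABCBABABABCBABABABCBABABABCBABCBABCBABABABCBAB  (len 1024)
10) CBABCBABABABCBABCBABCBABABABCBABABABCBABABABCBABCBABCBABAB…ABABABCBABCBABCBABABABCBABABABCBABABABCBABCBABCBABABABCBAB  (len 2048)

682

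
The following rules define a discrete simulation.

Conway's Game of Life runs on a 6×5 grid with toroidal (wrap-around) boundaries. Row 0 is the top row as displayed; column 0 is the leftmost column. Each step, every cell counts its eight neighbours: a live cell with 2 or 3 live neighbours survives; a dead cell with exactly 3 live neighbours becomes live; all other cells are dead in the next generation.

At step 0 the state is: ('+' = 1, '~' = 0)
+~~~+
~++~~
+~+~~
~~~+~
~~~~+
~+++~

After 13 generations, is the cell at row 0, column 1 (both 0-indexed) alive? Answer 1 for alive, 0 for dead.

step 0: +~~~+
~++~~
+~+~~
~~~+~
~~~~+
~+++~
step 1: +~~~+
~~+++
~~++~
~~~++
~~~~+
~+++~
step 2: +~~~~
+++~~
~~~~~
~~+~+
+~~~+
~+++~
step 3: +~~++
++~~~
+~++~
+~~++
+~~~+
~+++~
step 4: ~~~+~
~~~~~
~~++~
~~+~~
~~~~~
~++~~
step 5: ~~+~~
~~++~
~~++~
~~++~
~++~~
~~+~~
step 6: ~++~~
~+~~~
~+~~+
~~~~~
~+~~~
~~++~
step 7: ~+~+~
~+~~~
+~~~~
+~~~~
~~+~~
~~~+~
step 8: ~~~~~
+++~~
++~~~
~+~~~
~~~~~
~~~+~
step 9: ~++~~
+~+~~
~~~~~
++~~~
~~~~~
~~~~~
step 10: ~++~~
~~+~~
+~~~~
~~~~~
~~~~~
~~~~~
step 11: ~++~~
~~+~~
~~~~~
~~~~~
~~~~~
~~~~~
step 12: ~++~~
~++~~
~~~~~
~~~~~
~~~~~
~~~~~
step 13: ~++~~
~++~~
~~~~~
~~~~~
~~~~~
~~~~~

1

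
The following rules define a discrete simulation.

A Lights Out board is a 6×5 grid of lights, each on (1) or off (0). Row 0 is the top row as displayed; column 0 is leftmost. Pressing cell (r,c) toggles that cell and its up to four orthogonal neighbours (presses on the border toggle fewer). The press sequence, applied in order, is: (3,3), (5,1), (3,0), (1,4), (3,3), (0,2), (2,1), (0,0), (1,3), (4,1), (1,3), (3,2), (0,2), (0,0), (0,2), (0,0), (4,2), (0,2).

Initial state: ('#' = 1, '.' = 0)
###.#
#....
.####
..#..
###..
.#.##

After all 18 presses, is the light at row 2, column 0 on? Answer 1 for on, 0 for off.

0

k=0  ###.#
#....
.####
..#..
###..
.#.##
k=1  ###.#
#....
.##.#
...##
####.
.#.##
k=2  ###.#
#....
.##.#
...##
#.##.
#.###
k=3  ###.#
#....
###.#
##.##
..##.
#.###
k=4  ###..
#..##
###..
##.##
..##.
#.###
k=5  ###..
#..##
####.
###..
..#..
#.###
k=6  #..#.
#.###
####.
###..
..#..
#.###
k=7  #..#.
#####
...#.
#.#..
..#..
#.###
k=8  .#.#.
.####
...#.
#.#..
..#..
#.###
k=9  .#...
.#...
.....
#.#..
..#..
#.###
k=10  .#...
.#...
.....
###..
##...
#####
k=11  .#.#.
.####
...#.
###..
##...
#####
k=12  .#.#.
.####
..##.
#..#.
###..
#####
k=13  ..#..
.#.##
..##.
#..#.
###..
#####
k=14  ###..
##.##
..##.
#..#.
###..
#####
k=15  #..#.
#####
..##.
#..#.
###..
#####
k=16  .#.#.
.####
..##.
#..#.
###..
#####
k=17  .#.#.
.####
..##.
#.##.
#..#.
##.##
k=18  ..#..
.#.##
..##.
#.##.
#..#.
##.##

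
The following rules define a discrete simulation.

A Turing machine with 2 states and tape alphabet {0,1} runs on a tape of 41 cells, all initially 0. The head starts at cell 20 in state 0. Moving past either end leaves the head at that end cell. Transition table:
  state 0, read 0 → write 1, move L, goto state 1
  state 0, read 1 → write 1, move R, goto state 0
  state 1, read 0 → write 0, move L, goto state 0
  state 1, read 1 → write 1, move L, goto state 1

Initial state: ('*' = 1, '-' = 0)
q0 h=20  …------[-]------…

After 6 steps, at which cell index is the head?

k=0  q0 h=20  …------[-]------…
k=1  q1 h=19  …------[-]*-----…
k=2  q0 h=18  …------[-]-*----…
k=3  q1 h=17  …------[-]*-*---…
k=4  q0 h=16  …------[-]-*-*--…
k=5  q1 h=15  …------[-]*-*-*-…
k=6  q0 h=14  …------[-]-*-*-*…

14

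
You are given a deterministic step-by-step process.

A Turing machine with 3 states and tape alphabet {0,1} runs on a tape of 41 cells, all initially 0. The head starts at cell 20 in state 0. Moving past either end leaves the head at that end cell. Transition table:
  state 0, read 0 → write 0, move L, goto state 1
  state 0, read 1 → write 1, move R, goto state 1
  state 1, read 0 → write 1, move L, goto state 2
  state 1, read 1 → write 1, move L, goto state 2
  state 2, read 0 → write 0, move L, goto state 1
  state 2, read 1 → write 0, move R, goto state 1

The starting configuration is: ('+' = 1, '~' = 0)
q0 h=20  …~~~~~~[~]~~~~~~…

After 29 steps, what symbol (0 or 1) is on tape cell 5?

1

gen 0: q0 h=20  …~~~~~~[~]~~~~~~…
gen 1: q1 h=19  …~~~~~~[~]~~~~~~…
gen 2: q2 h=18  …~~~~~~[~]+~~~~~…
gen 3: q1 h=17  …~~~~~~[~]~+~~~~…
gen 4: q2 h=16  …~~~~~~[~]+~+~~~…
gen 5: q1 h=15  …~~~~~~[~]~+~+~~…
gen 6: q2 h=14  …~~~~~~[~]+~+~+~…
gen 7: q1 h=13  …~~~~~~[~]~+~+~+…
gen 8: q2 h=12  …~~~~~~[~]+~+~+~…
gen 9: q1 h=11  …~~~~~~[~]~+~+~+…
gen 10: q2 h=10  …~~~~~~[~]+~+~+~…
gen 11: q1 h= 9  …~~~~~~[~]~+~+~+…
gen 12: q2 h= 8  …~~~~~~[~]+~+~+~…
gen 13: q1 h= 7  …~~~~~~[~]~+~+~+…
gen 14: q2 h= 6  |~~~~~~[~]+~+~+~…
gen 15: q1 h= 5  |~~~~~[~]~+~+~+…
gen 16: q2 h= 4  |~~~~[~]+~+~+~…
gen 17: q1 h= 3  |~~~[~]~+~+~+…
gen 18: q2 h= 2  |~~[~]+~+~+~…
gen 19: q1 h= 1  |~[~]~+~+~+…
gen 20: q2 h= 0  |[~]+~+~+~…
gen 21: q1 h= 0  |[~]+~+~+~…
gen 22: q2 h= 0  |[+]+~+~+~…
gen 23: q1 h= 1  |~[+]~+~+~+…
gen 24: q2 h= 0  |[~]+~+~+~…
gen 25: q1 h= 0  |[~]+~+~+~…
gen 26: q2 h= 0  |[+]+~+~+~…
gen 27: q1 h= 1  |~[+]~+~+~+…
gen 28: q2 h= 0  |[~]+~+~+~…
gen 29: q1 h= 0  |[~]+~+~+~…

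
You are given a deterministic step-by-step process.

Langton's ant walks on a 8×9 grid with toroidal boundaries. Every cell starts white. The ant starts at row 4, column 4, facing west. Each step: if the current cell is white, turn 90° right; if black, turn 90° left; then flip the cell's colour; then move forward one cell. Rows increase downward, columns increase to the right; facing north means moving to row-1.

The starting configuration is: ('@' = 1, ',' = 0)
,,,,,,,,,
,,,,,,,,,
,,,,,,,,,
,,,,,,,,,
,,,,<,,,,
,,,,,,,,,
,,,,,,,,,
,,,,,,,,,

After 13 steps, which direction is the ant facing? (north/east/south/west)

north

gen 0: ,,,,,,,,,
,,,,,,,,,
,,,,,,,,,
,,,,,,,,,
,,,,<,,,,
,,,,,,,,,
,,,,,,,,,
,,,,,,,,,
gen 1: ,,,,,,,,,
,,,,,,,,,
,,,,,,,,,
,,,,^,,,,
,,,,@,,,,
,,,,,,,,,
,,,,,,,,,
,,,,,,,,,
gen 2: ,,,,,,,,,
,,,,,,,,,
,,,,,,,,,
,,,,@>,,,
,,,,@,,,,
,,,,,,,,,
,,,,,,,,,
,,,,,,,,,
gen 3: ,,,,,,,,,
,,,,,,,,,
,,,,,,,,,
,,,,@@,,,
,,,,@v,,,
,,,,,,,,,
,,,,,,,,,
,,,,,,,,,
gen 4: ,,,,,,,,,
,,,,,,,,,
,,,,,,,,,
,,,,@@,,,
,,,,<@,,,
,,,,,,,,,
,,,,,,,,,
,,,,,,,,,
gen 5: ,,,,,,,,,
,,,,,,,,,
,,,,,,,,,
,,,,@@,,,
,,,,,@,,,
,,,,v,,,,
,,,,,,,,,
,,,,,,,,,
gen 6: ,,,,,,,,,
,,,,,,,,,
,,,,,,,,,
,,,,@@,,,
,,,,,@,,,
,,,<@,,,,
,,,,,,,,,
,,,,,,,,,
gen 7: ,,,,,,,,,
,,,,,,,,,
,,,,,,,,,
,,,,@@,,,
,,,^,@,,,
,,,@@,,,,
,,,,,,,,,
,,,,,,,,,
gen 8: ,,,,,,,,,
,,,,,,,,,
,,,,,,,,,
,,,,@@,,,
,,,@>@,,,
,,,@@,,,,
,,,,,,,,,
,,,,,,,,,
gen 9: ,,,,,,,,,
,,,,,,,,,
,,,,,,,,,
,,,,@@,,,
,,,@@@,,,
,,,@v,,,,
,,,,,,,,,
,,,,,,,,,
gen 10: ,,,,,,,,,
,,,,,,,,,
,,,,,,,,,
,,,,@@,,,
,,,@@@,,,
,,,@,>,,,
,,,,,,,,,
,,,,,,,,,
gen 11: ,,,,,,,,,
,,,,,,,,,
,,,,,,,,,
,,,,@@,,,
,,,@@@,,,
,,,@,@,,,
,,,,,v,,,
,,,,,,,,,
gen 12: ,,,,,,,,,
,,,,,,,,,
,,,,,,,,,
,,,,@@,,,
,,,@@@,,,
,,,@,@,,,
,,,,<@,,,
,,,,,,,,,
gen 13: ,,,,,,,,,
,,,,,,,,,
,,,,,,,,,
,,,,@@,,,
,,,@@@,,,
,,,@^@,,,
,,,,@@,,,
,,,,,,,,,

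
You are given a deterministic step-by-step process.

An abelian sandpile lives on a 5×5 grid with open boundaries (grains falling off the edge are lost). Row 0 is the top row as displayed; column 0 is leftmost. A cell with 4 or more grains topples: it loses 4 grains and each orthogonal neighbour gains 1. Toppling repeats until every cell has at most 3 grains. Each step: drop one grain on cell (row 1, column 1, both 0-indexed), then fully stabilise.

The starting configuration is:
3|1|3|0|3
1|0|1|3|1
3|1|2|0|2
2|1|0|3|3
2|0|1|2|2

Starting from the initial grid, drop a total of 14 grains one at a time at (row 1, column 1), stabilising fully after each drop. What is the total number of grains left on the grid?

48

gen 0: 3|1|3|0|3
1|0|1|3|1
3|1|2|0|2
2|1|0|3|3
2|0|1|2|2
gen 1: 3|1|3|0|3
1|1|1|3|1
3|1|2|0|2
2|1|0|3|3
2|0|1|2|2
gen 2: 3|1|3|0|3
1|2|1|3|1
3|1|2|0|2
2|1|0|3|3
2|0|1|2|2
gen 3: 3|1|3|0|3
1|3|1|3|1
3|1|2|0|2
2|1|0|3|3
2|0|1|2|2
gen 4: 3|2|3|0|3
2|0|2|3|1
3|2|2|0|2
2|1|0|3|3
2|0|1|2|2
gen 5: 3|2|3|0|3
2|1|2|3|1
3|2|2|0|2
2|1|0|3|3
2|0|1|2|2
gen 6: 3|2|3|0|3
2|2|2|3|1
3|2|2|0|2
2|1|0|3|3
2|0|1|2|2
gen 7: 3|2|3|0|3
2|3|2|3|1
3|2|2|0|2
2|1|0|3|3
2|0|1|2|2
gen 8: 3|3|3|0|3
3|0|3|3|1
3|3|2|0|2
2|1|0|3|3
2|0|1|2|2
gen 9: 3|3|3|0|3
3|1|3|3|1
3|3|2|0|2
2|1|0|3|3
2|0|1|2|2
gen 10: 3|3|3|0|3
3|2|3|3|1
3|3|2|0|2
2|1|0|3|3
2|0|1|2|2
gen 11: 3|3|3|0|3
3|3|3|3|1
3|3|2|0|2
2|1|0|3|3
2|0|1|2|2
gen 12: 1|3|2|2|3
3|1|0|1|2
1|3|1|2|2
3|2|1|3|3
2|0|1|2|2
gen 13: 1|3|2|2|3
3|2|0|1|2
1|3|1|2|2
3|2|1|3|3
2|0|1|2|2
gen 14: 1|3|2|2|3
3|3|0|1|2
1|3|1|2|2
3|2|1|3|3
2|0|1|2|2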